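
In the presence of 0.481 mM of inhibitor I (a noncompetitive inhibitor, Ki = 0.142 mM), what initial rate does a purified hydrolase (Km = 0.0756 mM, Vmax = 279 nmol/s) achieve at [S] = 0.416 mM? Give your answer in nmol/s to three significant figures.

With α = 1 + [I]/Ki = 1 + 0.481/0.142 = 4.387, the noncompetitive rate law is v = (Vmax/α)·[S] / (Km + [S]).
v = (279/4.387)×0.416 / (0.0756 + 0.416) = 26.45/0.4916 = 53.8 nmol/s.

53.8 nmol/s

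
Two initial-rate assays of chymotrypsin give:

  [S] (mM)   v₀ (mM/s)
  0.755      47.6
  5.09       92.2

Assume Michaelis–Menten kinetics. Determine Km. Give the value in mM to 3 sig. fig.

From v = Vmax[S]/(Km+[S]), each point gives Vmax = v(Km+[S])/[S].
Equating: 47.6(Km+0.755)/0.755 = 92.2(Km+5.09)/5.09.
63.05·Km + 47.6 = 18.11·Km + 92.2, so (63.05 − 18.11)·Km = 92.2 − 47.6.
Km = 44.60/44.93 = 0.993 mM; then Vmax = 47.6(0.993+0.755)/0.755 = 110 mM/s.

0.993 mM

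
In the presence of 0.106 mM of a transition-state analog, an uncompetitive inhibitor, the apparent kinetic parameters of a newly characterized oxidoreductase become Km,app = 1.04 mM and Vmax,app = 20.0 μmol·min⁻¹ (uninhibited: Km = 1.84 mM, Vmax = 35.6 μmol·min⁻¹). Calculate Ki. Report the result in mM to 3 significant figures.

Uncompetitive: Vmax,app = Vmax/α (and Km,app = Km/α) with α = 1 + [I]/Ki.
α = Vmax/Vmax,app = 35.6/20.0 = 1.780.
Ki = [I]/(α − 1) = 0.106/0.7800 = 0.136 mM.

0.136 mM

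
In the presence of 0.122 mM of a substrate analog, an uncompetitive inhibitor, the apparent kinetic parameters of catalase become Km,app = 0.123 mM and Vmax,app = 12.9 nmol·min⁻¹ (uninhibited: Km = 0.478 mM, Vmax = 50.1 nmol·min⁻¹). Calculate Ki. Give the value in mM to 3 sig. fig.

0.0423 mM

Uncompetitive: Vmax,app = Vmax/α (and Km,app = Km/α) with α = 1 + [I]/Ki.
α = Vmax/Vmax,app = 50.1/12.9 = 3.884.
Ki = [I]/(α − 1) = 0.122/2.884 = 0.0423 mM.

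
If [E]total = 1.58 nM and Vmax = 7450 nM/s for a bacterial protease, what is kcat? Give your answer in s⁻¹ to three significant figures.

4720 s⁻¹

kcat = Vmax/[E]total = 7450 nM/s / 1.58 nM = 4720 s⁻¹.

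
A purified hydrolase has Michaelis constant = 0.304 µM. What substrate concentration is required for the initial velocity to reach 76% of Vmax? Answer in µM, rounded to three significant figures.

v/Vmax = [S]/(Km+[S]) = 0.76, so [S] = Km·0.76/(1 − 0.76) = 0.304 × 3.167.
[S] = 0.963 µM.

0.963 µM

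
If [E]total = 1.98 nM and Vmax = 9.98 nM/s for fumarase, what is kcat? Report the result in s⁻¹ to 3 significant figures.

kcat = Vmax/[E]total = 9.98 nM/s / 1.98 nM = 5.04 s⁻¹.

5.04 s⁻¹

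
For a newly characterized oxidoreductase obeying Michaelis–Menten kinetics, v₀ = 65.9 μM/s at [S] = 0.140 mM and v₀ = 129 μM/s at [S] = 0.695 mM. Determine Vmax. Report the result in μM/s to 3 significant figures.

From v = Vmax[S]/(Km+[S]), each point gives Vmax = v(Km+[S])/[S].
Equating: 65.9(Km+0.140)/0.140 = 129(Km+0.695)/0.695.
470.7·Km + 65.9 = 185.6·Km + 129, so (470.7 − 185.6)·Km = 129 − 65.9.
Km = 63.10/285.1 = 0.221 mM; then Vmax = 65.9(0.221+0.140)/0.140 = 170 μM/s.

170 μM/s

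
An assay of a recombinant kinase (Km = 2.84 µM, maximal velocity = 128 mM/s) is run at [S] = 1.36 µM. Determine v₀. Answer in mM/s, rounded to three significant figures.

v = Vmax·[S]/(Km + [S]) = 128 × 1.36 / (2.84 + 1.36)
  = 174.1 / 4.200 = 41.4 mM/s.

41.4 mM/s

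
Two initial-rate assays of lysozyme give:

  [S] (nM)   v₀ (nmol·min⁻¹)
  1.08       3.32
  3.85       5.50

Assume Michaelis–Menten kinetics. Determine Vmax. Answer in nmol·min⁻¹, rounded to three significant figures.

7.39 nmol·min⁻¹

In reciprocal form, 1/v = (Km/Vmax)·(1/[S]) + 1/Vmax. The two points give (1/[S], 1/v) = (0.9259, 0.3012) and (0.2597, 0.1818).
Slope = (0.3012 − 0.1818)/(0.9259 − 0.2597) = 0.1792; intercept = 0.3012 − 0.1792×0.9259 = 0.1353.
Vmax = 1/intercept = 7.39 nmol·min⁻¹; Km = slope × Vmax = 0.1792 × 7.39 = 1.32 nM.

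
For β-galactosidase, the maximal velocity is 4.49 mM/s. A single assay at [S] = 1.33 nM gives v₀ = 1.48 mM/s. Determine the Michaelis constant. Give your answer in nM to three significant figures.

From v = Vmax[S]/(Km+[S]), Km = [S](Vmax − v)/v.
Km = 1.33 × (4.49 − 1.48) / 1.48 = 4.003/1.48 = 2.70 nM.

2.70 nM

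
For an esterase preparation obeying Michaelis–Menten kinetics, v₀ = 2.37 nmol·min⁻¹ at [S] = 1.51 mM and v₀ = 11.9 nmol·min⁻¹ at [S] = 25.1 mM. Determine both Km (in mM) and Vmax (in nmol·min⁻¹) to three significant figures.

From v = Vmax[S]/(Km+[S]), each point gives Vmax = v(Km+[S])/[S].
Equating: 2.37(Km+1.51)/1.51 = 11.9(Km+25.1)/25.1.
1.570·Km + 2.37 = 0.4741·Km + 11.9, so (1.570 − 0.4741)·Km = 11.9 − 2.37.
Km = 9.530/1.095 = 8.70 mM; then Vmax = 2.37(8.70+1.51)/1.51 = 16.0 nmol·min⁻¹.

Km = 8.70 mM; Vmax = 16.0 nmol·min⁻¹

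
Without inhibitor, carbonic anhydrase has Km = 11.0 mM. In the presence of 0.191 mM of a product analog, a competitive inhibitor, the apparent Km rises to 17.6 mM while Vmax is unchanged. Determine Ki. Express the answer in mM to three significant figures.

Competitive: Km,app = α·Km with α = 1 + [I]/Ki.
α = Km,app/Km = 17.6/11.0 = 1.600.
Since α = 1 + [I]/Ki, [I]/Ki = 1.600 − 1 = 0.6000 and Ki = 0.191/0.6000 = 0.318 mM.

0.318 mM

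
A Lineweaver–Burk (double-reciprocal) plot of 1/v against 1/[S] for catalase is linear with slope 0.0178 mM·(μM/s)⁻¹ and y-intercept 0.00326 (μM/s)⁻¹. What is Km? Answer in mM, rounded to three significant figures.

y-intercept = 1/Vmax ⇒ Vmax = 307 μM/s; slope = Km/Vmax ⇒ Km = slope × Vmax.
Km = 0.0178 × 307 = 5.46 mM.

5.46 mM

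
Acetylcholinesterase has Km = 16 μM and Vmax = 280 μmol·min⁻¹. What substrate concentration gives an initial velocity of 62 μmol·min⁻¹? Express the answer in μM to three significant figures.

4.55 μM

The required fractional saturation is v/Vmax = 62/280 = 0.2214.
Then [S]/(Km+[S]) = 0.2214 ⇒ [S] = 16 × 0.2214/(1 − 0.2214) = 4.55 μM.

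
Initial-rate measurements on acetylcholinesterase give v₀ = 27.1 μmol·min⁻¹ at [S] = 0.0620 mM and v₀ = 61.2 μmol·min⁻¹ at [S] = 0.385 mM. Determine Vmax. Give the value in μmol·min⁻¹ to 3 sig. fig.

In reciprocal form, 1/v = (Km/Vmax)·(1/[S]) + 1/Vmax. The two points give (1/[S], 1/v) = (16.13, 0.03690) and (2.597, 0.01634).
Slope = (0.03690 − 0.01634)/(16.13 − 2.597) = 0.001519; intercept = 0.03690 − 0.001519×16.13 = 0.01239.
Vmax = 1/intercept = 80.7 μmol·min⁻¹; Km = slope × Vmax = 0.001519 × 80.7 = 0.123 mM.

80.7 μmol·min⁻¹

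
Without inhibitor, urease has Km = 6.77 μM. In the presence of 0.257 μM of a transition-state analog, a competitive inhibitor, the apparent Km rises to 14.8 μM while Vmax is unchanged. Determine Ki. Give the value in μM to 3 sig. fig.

0.217 μM

Competitive: Km,app = α·Km with α = 1 + [I]/Ki.
α = Km,app/Km = 14.8/6.77 = 2.186.
Since α = 1 + [I]/Ki, [I]/Ki = 2.186 − 1 = 1.186 and Ki = 0.257/1.186 = 0.217 μM.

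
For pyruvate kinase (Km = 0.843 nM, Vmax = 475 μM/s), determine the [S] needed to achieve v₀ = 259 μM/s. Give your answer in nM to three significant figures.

Rearranging v = Vmax[S]/(Km+[S]) gives [S] = Km·v/(Vmax − v).
[S] = 0.843 × 259 / (475 − 259) = 218.3/216.0 = 1.01 nM.

1.01 nM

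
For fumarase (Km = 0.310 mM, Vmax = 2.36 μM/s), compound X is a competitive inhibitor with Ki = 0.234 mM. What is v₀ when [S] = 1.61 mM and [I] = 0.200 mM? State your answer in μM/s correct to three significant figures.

1.74 μM/s

α = 1 + [I]/Ki = 1 + 0.200/0.234 = 1.855.
For a competitive inhibitor, Vmax is unchanged and the apparent Km becomes α·Km: Km,app = 0.575 mM, Vmax,app = 2.36 μM/s.
v = Vmax,app·[S]/(Km,app + [S]) = 2.36 × 1.61/(0.575 + 1.61) = 1.74 μM/s.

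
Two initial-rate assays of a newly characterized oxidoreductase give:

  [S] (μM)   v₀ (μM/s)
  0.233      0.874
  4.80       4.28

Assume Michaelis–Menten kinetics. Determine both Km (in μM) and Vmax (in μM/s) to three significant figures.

Km = 1.19 μM; Vmax = 5.34 μM/s

In reciprocal form, 1/v = (Km/Vmax)·(1/[S]) + 1/Vmax. The two points give (1/[S], 1/v) = (4.292, 1.144) and (0.2083, 0.2336).
Slope = (1.144 − 0.2336)/(4.292 − 0.2083) = 0.2230; intercept = 1.144 − 0.2230×4.292 = 0.1872.
Vmax = 1/intercept = 5.34 μM/s; Km = slope × Vmax = 0.2230 × 5.34 = 1.19 μM.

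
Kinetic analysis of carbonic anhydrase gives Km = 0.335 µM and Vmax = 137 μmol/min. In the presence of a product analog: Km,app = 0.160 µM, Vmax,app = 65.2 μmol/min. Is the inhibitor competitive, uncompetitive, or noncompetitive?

uncompetitive

Both Km and Vmax decrease by the same factor (~2.10-fold) — characteristic of uncompetitive inhibition.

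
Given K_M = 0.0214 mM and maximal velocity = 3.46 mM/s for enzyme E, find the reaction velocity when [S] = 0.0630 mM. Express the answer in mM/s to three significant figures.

2.58 mM/s

v = Vmax·[S]/(Km + [S]) = 3.46 × 0.0630 / (0.0214 + 0.0630)
  = 0.2180 / 0.08440 = 2.58 mM/s.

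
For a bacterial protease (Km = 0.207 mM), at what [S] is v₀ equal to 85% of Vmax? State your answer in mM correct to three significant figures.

v/Vmax = [S]/(Km+[S]) = 0.85, so [S] = Km·0.85/(1 − 0.85) = 0.207 × 5.667.
[S] = 1.17 mM.

1.17 mM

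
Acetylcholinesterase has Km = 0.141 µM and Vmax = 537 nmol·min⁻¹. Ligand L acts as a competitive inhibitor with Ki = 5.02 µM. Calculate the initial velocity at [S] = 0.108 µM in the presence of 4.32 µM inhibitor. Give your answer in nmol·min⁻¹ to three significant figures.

With α = 1 + [I]/Ki = 1 + 4.32/5.02 = 1.861, the competitive rate law is v = Vmax[S] / (αKm + [S]).
v = 537×0.108 / (1.861×0.141 + 0.108) = 58.00/0.3703 = 157 nmol·min⁻¹.

157 nmol·min⁻¹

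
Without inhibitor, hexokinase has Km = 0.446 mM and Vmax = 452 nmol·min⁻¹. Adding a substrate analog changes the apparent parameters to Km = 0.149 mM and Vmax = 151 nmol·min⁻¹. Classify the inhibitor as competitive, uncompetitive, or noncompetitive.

Both Km and Vmax decrease by the same factor (~3.00-fold) — characteristic of uncompetitive inhibition.

uncompetitive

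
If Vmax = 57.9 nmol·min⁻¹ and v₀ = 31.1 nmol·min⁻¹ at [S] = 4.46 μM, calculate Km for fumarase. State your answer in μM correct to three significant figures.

v/Vmax = 31.1/57.9 = 0.5371 = [S]/(Km+[S]).
So Km + [S] = [S]/0.5371 = 8.303 μM, giving Km = 8.303 − 4.46 = 3.84 μM.

3.84 μM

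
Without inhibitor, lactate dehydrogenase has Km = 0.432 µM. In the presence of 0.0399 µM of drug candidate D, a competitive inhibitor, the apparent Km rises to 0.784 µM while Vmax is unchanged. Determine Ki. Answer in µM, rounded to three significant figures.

Competitive: Km,app = α·Km with α = 1 + [I]/Ki.
α = Km,app/Km = 0.784/0.432 = 1.815.
Ki = [I]/(α − 1) = 0.0399/0.8148 = 0.0490 µM.

0.0490 µM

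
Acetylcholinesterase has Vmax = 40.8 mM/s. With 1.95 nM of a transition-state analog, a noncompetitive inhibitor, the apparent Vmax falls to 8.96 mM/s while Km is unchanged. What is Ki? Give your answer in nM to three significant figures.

0.549 nM

Noncompetitive: Vmax,app = Vmax/α with α = 1 + [I]/Ki.
α = Vmax/Vmax,app = 40.8/8.96 = 4.554.
Since α = 1 + [I]/Ki, [I]/Ki = 4.554 − 1 = 3.554 and Ki = 1.95/3.554 = 0.549 nM.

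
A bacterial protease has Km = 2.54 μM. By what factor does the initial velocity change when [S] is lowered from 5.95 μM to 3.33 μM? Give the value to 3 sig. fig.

The fractional saturations are [S]/(Km+[S]) = 5.95/8.490 = 0.7008 and 3.33/5.870 = 0.5673.
v₂/v₁ is just their ratio: 0.5673/0.7008 = 0.809.

0.809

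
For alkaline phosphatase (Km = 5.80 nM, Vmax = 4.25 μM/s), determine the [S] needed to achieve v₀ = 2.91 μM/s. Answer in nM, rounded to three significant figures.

12.6 nM

Rearranging v = Vmax[S]/(Km+[S]) gives [S] = Km·v/(Vmax − v).
[S] = 5.80 × 2.91 / (4.25 − 2.91) = 16.88/1.340 = 12.6 nM.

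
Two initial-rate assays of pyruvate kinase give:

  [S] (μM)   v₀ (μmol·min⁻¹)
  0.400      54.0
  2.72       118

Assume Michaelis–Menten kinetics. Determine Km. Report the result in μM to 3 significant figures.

0.699 μM

In reciprocal form, 1/v = (Km/Vmax)·(1/[S]) + 1/Vmax. The two points give (1/[S], 1/v) = (2.500, 0.01852) and (0.3676, 0.008475).
Slope = (0.01852 − 0.008475)/(2.500 − 0.3676) = 0.004710; intercept = 0.01852 − 0.004710×2.500 = 0.006743.
Vmax = 1/intercept = 148 μmol·min⁻¹; Km = slope × Vmax = 0.004710 × 148 = 0.699 μM.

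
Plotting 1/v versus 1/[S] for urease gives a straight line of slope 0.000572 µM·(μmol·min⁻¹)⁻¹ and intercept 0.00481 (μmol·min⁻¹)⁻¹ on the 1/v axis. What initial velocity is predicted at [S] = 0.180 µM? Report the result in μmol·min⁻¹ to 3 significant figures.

125 μmol·min⁻¹

The y-intercept is 1/Vmax, so Vmax = 1/0.00481 = 208 μmol·min⁻¹.
The slope is Km/Vmax, so Km = 0.000572 × 208 = 0.119 µM.
Then v = 208 × 0.180/(0.119 + 0.180) = 125 μmol·min⁻¹.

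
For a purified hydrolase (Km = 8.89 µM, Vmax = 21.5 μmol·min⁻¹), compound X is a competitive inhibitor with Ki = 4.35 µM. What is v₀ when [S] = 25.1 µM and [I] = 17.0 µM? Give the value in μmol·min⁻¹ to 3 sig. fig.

α = 1 + [I]/Ki = 1 + 17.0/4.35 = 4.908.
For a competitive inhibitor, Vmax is unchanged and the apparent Km becomes α·Km: Km,app = 43.6 µM, Vmax,app = 21.5 μmol·min⁻¹.
v = Vmax,app·[S]/(Km,app + [S]) = 21.5 × 25.1/(43.6 + 25.1) = 7.85 μmol·min⁻¹.

7.85 μmol·min⁻¹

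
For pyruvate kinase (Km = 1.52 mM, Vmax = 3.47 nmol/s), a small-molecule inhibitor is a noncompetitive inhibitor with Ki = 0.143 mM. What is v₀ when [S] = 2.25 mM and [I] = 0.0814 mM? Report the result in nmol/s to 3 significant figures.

1.32 nmol/s

With α = 1 + [I]/Ki = 1 + 0.0814/0.143 = 1.569, the noncompetitive rate law is v = (Vmax/α)·[S] / (Km + [S]).
v = (3.47/1.569)×2.25 / (1.52 + 2.25) = 4.975/3.770 = 1.32 nmol/s.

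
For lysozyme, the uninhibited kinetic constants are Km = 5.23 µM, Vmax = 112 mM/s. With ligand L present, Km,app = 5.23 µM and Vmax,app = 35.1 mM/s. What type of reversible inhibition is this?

Vmax decreases (112 → 35.1 mM/s) while Km is unchanged — pure noncompetitive inhibition.

noncompetitive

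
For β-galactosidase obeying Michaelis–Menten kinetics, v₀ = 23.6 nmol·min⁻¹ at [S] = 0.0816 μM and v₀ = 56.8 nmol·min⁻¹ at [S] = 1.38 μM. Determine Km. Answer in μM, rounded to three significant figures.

In reciprocal form, 1/v = (Km/Vmax)·(1/[S]) + 1/Vmax. The two points give (1/[S], 1/v) = (12.25, 0.04237) and (0.7246, 0.01761).
Slope = (0.04237 − 0.01761)/(12.25 − 0.7246) = 0.002148; intercept = 0.04237 − 0.002148×12.25 = 0.01605.
Vmax = 1/intercept = 62.3 nmol·min⁻¹; Km = slope × Vmax = 0.002148 × 62.3 = 0.134 μM.

0.134 μM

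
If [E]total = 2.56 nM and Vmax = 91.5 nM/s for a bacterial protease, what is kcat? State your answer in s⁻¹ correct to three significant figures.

35.7 s⁻¹

kcat = Vmax/[E]total = 91.5 nM/s / 2.56 nM = 35.7 s⁻¹.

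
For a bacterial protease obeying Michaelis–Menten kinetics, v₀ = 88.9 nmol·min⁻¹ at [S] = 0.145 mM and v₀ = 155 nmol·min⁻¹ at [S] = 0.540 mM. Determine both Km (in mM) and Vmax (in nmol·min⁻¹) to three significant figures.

Km = 0.203 mM; Vmax = 213 nmol·min⁻¹

From v = Vmax[S]/(Km+[S]), each point gives Vmax = v(Km+[S])/[S].
Equating: 88.9(Km+0.145)/0.145 = 155(Km+0.540)/0.540.
613.1·Km + 88.9 = 287.0·Km + 155, so (613.1 − 287.0)·Km = 155 − 88.9.
Km = 66.10/326.1 = 0.203 mM; then Vmax = 88.9(0.203+0.145)/0.145 = 213 nmol·min⁻¹.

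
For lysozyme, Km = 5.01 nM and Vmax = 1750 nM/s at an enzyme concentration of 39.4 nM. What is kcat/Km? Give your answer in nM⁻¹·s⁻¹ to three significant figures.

kcat = Vmax/[E]total = 1750/39.4 = 44.4 s⁻¹.
kcat/Km = 44.4/5.01 = 8.87 nM⁻¹·s⁻¹.

8.87 nM⁻¹·s⁻¹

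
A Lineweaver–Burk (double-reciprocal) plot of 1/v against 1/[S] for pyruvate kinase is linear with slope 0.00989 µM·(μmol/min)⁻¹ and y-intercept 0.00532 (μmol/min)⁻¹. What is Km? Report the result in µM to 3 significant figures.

y-intercept = 1/Vmax ⇒ Vmax = 188 μmol/min; slope = Km/Vmax ⇒ Km = slope × Vmax.
Km = 0.00989 × 188 = 1.86 µM.

1.86 µM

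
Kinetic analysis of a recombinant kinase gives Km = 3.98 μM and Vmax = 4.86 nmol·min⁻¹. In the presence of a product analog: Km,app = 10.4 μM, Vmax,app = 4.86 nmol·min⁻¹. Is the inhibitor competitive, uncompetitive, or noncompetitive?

competitive

Km increases (3.98 → 10.4 μM) while Vmax is unchanged — the hallmark of competitive inhibition.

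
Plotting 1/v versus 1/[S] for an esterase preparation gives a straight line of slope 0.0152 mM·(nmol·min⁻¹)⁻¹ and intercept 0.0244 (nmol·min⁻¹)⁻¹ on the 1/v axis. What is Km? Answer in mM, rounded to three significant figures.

0.623 mM

y-intercept = 1/Vmax ⇒ Vmax = 41.0 nmol·min⁻¹; slope = Km/Vmax ⇒ Km = slope × Vmax.
Km = 0.0152 × 41.0 = 0.623 mM.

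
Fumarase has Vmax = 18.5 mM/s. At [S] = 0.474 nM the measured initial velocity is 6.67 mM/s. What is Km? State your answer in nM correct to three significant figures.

v/Vmax = 6.67/18.5 = 0.3605 = [S]/(Km+[S]).
So Km + [S] = [S]/0.3605 = 1.315 nM, giving Km = 1.315 − 0.474 = 0.841 nM.

0.841 nM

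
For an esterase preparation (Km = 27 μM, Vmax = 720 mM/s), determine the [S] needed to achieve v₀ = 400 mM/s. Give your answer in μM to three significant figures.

Rearranging v = Vmax[S]/(Km+[S]) gives [S] = Km·v/(Vmax − v).
[S] = 27 × 400 / (720 − 400) = 10800/320.0 = 33.8 μM.

33.8 μM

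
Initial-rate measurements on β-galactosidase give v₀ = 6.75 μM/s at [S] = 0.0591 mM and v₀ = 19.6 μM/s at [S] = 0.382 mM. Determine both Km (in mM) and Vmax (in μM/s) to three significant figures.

In reciprocal form, 1/v = (Km/Vmax)·(1/[S]) + 1/Vmax. The two points give (1/[S], 1/v) = (16.92, 0.1481) and (2.618, 0.05102).
Slope = (0.1481 − 0.05102)/(16.92 − 2.618) = 0.006791; intercept = 0.1481 − 0.006791×16.92 = 0.03324.
Vmax = 1/intercept = 30.1 μM/s; Km = slope × Vmax = 0.006791 × 30.1 = 0.204 mM.

Km = 0.204 mM; Vmax = 30.1 μM/s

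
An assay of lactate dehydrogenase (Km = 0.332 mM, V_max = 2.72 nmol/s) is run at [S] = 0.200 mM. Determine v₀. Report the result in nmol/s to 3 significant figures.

1.02 nmol/s

[S]/(Km+[S]) = 0.200/0.5320 = 0.3759, the fractional saturation.
v = 0.3759 × Vmax = 0.3759 × 2.72 = 1.02 nmol/s.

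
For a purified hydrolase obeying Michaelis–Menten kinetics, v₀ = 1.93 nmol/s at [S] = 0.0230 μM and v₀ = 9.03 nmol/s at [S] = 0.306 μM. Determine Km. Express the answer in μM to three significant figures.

0.131 μM

From v = Vmax[S]/(Km+[S]), each point gives Vmax = v(Km+[S])/[S].
Equating: 1.93(Km+0.0230)/0.0230 = 9.03(Km+0.306)/0.306.
83.91·Km + 1.93 = 29.51·Km + 9.03, so (83.91 − 29.51)·Km = 9.03 − 1.93.
Km = 7.100/54.40 = 0.131 μM; then Vmax = 1.93(0.131+0.0230)/0.0230 = 12.9 nmol/s.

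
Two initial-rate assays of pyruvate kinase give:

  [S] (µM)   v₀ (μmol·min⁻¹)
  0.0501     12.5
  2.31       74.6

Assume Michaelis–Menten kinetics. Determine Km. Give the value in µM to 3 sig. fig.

0.286 µM

In reciprocal form, 1/v = (Km/Vmax)·(1/[S]) + 1/Vmax. The two points give (1/[S], 1/v) = (19.96, 0.08000) and (0.4329, 0.01340).
Slope = (0.08000 − 0.01340)/(19.96 − 0.4329) = 0.003410; intercept = 0.08000 − 0.003410×19.96 = 0.01193.
Vmax = 1/intercept = 83.8 μmol·min⁻¹; Km = slope × Vmax = 0.003410 × 83.8 = 0.286 µM.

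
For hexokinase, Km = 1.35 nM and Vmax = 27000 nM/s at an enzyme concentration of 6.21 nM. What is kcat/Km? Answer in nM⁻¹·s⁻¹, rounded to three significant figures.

3220 nM⁻¹·s⁻¹

kcat = Vmax/[E]total = 27000/6.21 = 4350 s⁻¹.
kcat/Km = 4350/1.35 = 3220 nM⁻¹·s⁻¹.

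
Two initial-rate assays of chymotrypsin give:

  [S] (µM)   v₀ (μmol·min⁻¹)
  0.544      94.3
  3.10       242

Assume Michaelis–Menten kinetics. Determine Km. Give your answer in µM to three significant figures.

1.55 µM

From v = Vmax[S]/(Km+[S]), each point gives Vmax = v(Km+[S])/[S].
Equating: 94.3(Km+0.544)/0.544 = 242(Km+3.10)/3.10.
173.3·Km + 94.3 = 78.06·Km + 242, so (173.3 − 78.06)·Km = 242 − 94.3.
Km = 147.7/95.28 = 1.55 µM; then Vmax = 94.3(1.55+0.544)/0.544 = 363 μmol·min⁻¹.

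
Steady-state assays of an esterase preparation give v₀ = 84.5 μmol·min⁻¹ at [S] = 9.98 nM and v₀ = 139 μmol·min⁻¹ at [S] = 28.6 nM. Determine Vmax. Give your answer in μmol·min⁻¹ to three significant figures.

From v = Vmax[S]/(Km+[S]), each point gives Vmax = v(Km+[S])/[S].
Equating: 84.5(Km+9.98)/9.98 = 139(Km+28.6)/28.6.
8.467·Km + 84.5 = 4.860·Km + 139, so (8.467 − 4.860)·Km = 139 − 84.5.
Km = 54.50/3.607 = 15.1 nM; then Vmax = 84.5(15.1+9.98)/9.98 = 212 μmol·min⁻¹.

212 μmol·min⁻¹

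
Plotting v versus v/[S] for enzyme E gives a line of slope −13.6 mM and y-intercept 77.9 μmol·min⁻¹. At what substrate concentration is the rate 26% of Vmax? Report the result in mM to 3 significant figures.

The Eadie–Hofstee slope gives Km = 13.6 mM (slope = −Km).
v/Vmax = [S]/(Km+[S]) = 0.26 ⇒ [S] = Km·0.26/(1−0.26) = 13.6 × 0.3514 = 4.78 mM.

4.78 mM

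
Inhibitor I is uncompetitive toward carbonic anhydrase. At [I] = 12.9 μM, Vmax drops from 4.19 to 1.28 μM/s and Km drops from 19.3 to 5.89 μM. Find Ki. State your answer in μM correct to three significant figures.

5.67 μM

Uncompetitive: Vmax,app = Vmax/α (and Km,app = Km/α) with α = 1 + [I]/Ki.
α = Vmax/Vmax,app = 4.19/1.28 = 3.273.
Since α = 1 + [I]/Ki, [I]/Ki = 3.273 − 1 = 2.273 and Ki = 12.9/2.273 = 5.67 μM.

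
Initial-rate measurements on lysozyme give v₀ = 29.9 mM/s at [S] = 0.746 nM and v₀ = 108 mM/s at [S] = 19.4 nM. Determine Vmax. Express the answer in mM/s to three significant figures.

121 mM/s

From v = Vmax[S]/(Km+[S]), each point gives Vmax = v(Km+[S])/[S].
Equating: 29.9(Km+0.746)/0.746 = 108(Km+19.4)/19.4.
40.08·Km + 29.9 = 5.567·Km + 108, so (40.08 − 5.567)·Km = 108 − 29.9.
Km = 78.10/34.51 = 2.26 nM; then Vmax = 29.9(2.26+0.746)/0.746 = 121 mM/s.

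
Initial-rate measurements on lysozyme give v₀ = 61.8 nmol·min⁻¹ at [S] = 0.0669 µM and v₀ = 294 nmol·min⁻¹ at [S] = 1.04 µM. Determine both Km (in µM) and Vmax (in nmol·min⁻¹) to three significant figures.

Km = 0.362 µM; Vmax = 396 nmol·min⁻¹

In reciprocal form, 1/v = (Km/Vmax)·(1/[S]) + 1/Vmax. The two points give (1/[S], 1/v) = (14.95, 0.01618) and (0.9615, 0.003401).
Slope = (0.01618 − 0.003401)/(14.95 − 0.9615) = 0.0009138; intercept = 0.01618 − 0.0009138×14.95 = 0.002523.
Vmax = 1/intercept = 396 nmol·min⁻¹; Km = slope × Vmax = 0.0009138 × 396 = 0.362 µM.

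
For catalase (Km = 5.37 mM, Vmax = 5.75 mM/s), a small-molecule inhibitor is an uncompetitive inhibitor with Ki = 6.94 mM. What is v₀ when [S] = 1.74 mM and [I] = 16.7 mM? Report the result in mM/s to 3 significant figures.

With α = 1 + [I]/Ki = 1 + 16.7/6.94 = 3.406, the uncompetitive rate law is v = (Vmax/α)·[S] / (Km/α + [S]).
v = (5.75/3.406)×1.74 / (5.37/3.406 + 1.74) = 2.937/3.316 = 0.886 mM/s.

0.886 mM/s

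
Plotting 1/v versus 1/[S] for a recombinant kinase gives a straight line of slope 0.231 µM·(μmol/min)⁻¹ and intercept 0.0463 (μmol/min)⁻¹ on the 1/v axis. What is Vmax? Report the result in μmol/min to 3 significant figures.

21.6 μmol/min

The y-intercept of a Lineweaver–Burk plot equals 1/Vmax, so Vmax = 1/0.0463 = 21.6 μmol/min.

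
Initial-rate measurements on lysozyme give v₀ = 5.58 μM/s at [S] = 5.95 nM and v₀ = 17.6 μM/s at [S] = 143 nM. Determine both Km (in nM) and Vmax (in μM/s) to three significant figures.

Km = 14.8 nM; Vmax = 19.4 μM/s

From v = Vmax[S]/(Km+[S]), each point gives Vmax = v(Km+[S])/[S].
Equating: 5.58(Km+5.95)/5.95 = 17.6(Km+143)/143.
0.9378·Km + 5.58 = 0.1231·Km + 17.6, so (0.9378 − 0.1231)·Km = 17.6 − 5.58.
Km = 12.02/0.8147 = 14.8 nM; then Vmax = 5.58(14.8+5.95)/5.95 = 19.4 μM/s.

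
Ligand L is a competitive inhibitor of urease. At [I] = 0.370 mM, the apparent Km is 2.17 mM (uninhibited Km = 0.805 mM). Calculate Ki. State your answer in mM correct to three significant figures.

0.218 mM

Competitive: Km,app = α·Km with α = 1 + [I]/Ki.
α = Km,app/Km = 2.17/0.805 = 2.696.
Since α = 1 + [I]/Ki, [I]/Ki = 2.696 − 1 = 1.696 and Ki = 0.370/1.696 = 0.218 mM.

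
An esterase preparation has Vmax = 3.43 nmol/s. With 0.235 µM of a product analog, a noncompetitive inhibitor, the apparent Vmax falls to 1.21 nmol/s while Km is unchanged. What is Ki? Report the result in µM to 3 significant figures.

0.128 µM

Noncompetitive: Vmax,app = Vmax/α with α = 1 + [I]/Ki.
α = Vmax/Vmax,app = 3.43/1.21 = 2.835.
Since α = 1 + [I]/Ki, [I]/Ki = 2.835 − 1 = 1.835 and Ki = 0.235/1.835 = 0.128 µM.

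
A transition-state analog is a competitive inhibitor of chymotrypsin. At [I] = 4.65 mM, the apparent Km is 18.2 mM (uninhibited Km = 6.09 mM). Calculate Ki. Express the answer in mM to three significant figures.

Competitive: Km,app = α·Km with α = 1 + [I]/Ki.
α = Km,app/Km = 18.2/6.09 = 2.989.
Since α = 1 + [I]/Ki, [I]/Ki = 2.989 − 1 = 1.989 and Ki = 4.65/1.989 = 2.34 mM.

2.34 mM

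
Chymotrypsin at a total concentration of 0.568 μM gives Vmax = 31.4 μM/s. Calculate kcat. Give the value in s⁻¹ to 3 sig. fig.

55.3 s⁻¹

kcat = Vmax/[E]total = 31.4 μM/s / 0.568 μM = 55.3 s⁻¹.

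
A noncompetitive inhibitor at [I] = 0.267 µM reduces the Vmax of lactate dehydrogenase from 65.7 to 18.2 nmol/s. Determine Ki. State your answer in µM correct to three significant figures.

Noncompetitive: Vmax,app = Vmax/α with α = 1 + [I]/Ki.
α = Vmax/Vmax,app = 65.7/18.2 = 3.610.
Since α = 1 + [I]/Ki, [I]/Ki = 3.610 − 1 = 2.610 and Ki = 0.267/2.610 = 0.102 µM.

0.102 µM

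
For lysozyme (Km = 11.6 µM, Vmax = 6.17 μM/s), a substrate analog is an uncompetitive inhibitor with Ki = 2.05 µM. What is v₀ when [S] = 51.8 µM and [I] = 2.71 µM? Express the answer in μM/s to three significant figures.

2.42 μM/s

α = 1 + [I]/Ki = 1 + 2.71/2.05 = 2.322.
For an uncompetitive inhibitor, both parameters are divided by α, giving Vmax/α and Km/α: Km,app = 5.00 µM, Vmax,app = 2.66 μM/s.
v = Vmax,app·[S]/(Km,app + [S]) = 2.66 × 51.8/(5.00 + 51.8) = 2.42 μM/s.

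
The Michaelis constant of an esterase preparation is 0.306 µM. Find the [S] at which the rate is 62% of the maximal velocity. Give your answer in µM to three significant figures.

0.499 µM

v/Vmax = [S]/(Km+[S]) = 0.62, so [S] = Km·0.62/(1 − 0.62) = 0.306 × 1.632.
[S] = 0.499 µM.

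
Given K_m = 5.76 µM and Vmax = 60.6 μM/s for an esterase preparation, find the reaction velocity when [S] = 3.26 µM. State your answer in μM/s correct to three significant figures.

v = Vmax·[S]/(Km + [S]) = 60.6 × 3.26 / (5.76 + 3.26)
  = 197.6 / 9.020 = 21.9 μM/s.

21.9 μM/s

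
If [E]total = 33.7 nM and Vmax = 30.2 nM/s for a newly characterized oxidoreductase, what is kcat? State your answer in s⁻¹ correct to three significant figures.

0.896 s⁻¹

kcat = Vmax/[E]total = 30.2 nM/s / 33.7 nM = 0.896 s⁻¹.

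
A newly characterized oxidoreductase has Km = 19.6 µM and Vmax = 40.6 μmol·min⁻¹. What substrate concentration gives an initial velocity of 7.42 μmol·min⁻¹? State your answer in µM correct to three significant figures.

The required fractional saturation is v/Vmax = 7.42/40.6 = 0.1828.
Then [S]/(Km+[S]) = 0.1828 ⇒ [S] = 19.6 × 0.1828/(1 − 0.1828) = 4.38 µM.

4.38 µM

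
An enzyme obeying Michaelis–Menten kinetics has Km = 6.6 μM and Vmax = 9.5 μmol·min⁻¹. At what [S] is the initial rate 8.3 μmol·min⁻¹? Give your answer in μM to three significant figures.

45.7 μM

Rearranging v = Vmax[S]/(Km+[S]) gives [S] = Km·v/(Vmax − v).
[S] = 6.6 × 8.3 / (9.5 − 8.3) = 54.78/1.200 = 45.7 μM.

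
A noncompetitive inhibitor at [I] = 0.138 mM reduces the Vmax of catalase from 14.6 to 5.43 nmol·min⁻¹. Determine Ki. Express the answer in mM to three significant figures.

0.0817 mM

Noncompetitive: Vmax,app = Vmax/α with α = 1 + [I]/Ki.
α = Vmax/Vmax,app = 14.6/5.43 = 2.689.
Since α = 1 + [I]/Ki, [I]/Ki = 2.689 − 1 = 1.689 and Ki = 0.138/1.689 = 0.0817 mM.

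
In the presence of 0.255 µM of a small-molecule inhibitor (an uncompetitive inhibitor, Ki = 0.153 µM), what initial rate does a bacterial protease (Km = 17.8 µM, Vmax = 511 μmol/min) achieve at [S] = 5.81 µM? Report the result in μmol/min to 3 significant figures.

89.2 μmol/min

With α = 1 + [I]/Ki = 1 + 0.255/0.153 = 2.667, the uncompetitive rate law is v = (Vmax/α)·[S] / (Km/α + [S]).
v = (511/2.667)×5.81 / (17.8/2.667 + 5.81) = 1113/12.48 = 89.2 μmol/min.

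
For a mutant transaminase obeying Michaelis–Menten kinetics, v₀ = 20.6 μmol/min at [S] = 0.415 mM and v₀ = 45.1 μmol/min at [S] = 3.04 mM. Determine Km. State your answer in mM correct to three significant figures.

0.704 mM

In reciprocal form, 1/v = (Km/Vmax)·(1/[S]) + 1/Vmax. The two points give (1/[S], 1/v) = (2.410, 0.04854) and (0.3289, 0.02217).
Slope = (0.04854 − 0.02217)/(2.410 − 0.3289) = 0.01267; intercept = 0.04854 − 0.01267×2.410 = 0.01800.
Vmax = 1/intercept = 55.5 μmol/min; Km = slope × Vmax = 0.01267 × 55.5 = 0.704 mM.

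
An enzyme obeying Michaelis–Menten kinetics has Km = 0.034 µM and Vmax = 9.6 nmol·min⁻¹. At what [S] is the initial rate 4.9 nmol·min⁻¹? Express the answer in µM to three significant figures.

0.0354 µM

The required fractional saturation is v/Vmax = 4.9/9.6 = 0.5104.
Then [S]/(Km+[S]) = 0.5104 ⇒ [S] = 0.034 × 0.5104/(1 − 0.5104) = 0.0354 µM.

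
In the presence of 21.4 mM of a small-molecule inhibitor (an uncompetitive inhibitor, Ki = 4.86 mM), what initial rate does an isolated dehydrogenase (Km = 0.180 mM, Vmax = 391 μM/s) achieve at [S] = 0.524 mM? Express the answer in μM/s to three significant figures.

68.0 μM/s

α = 1 + [I]/Ki = 1 + 21.4/4.86 = 5.403.
For an uncompetitive inhibitor, both parameters are divided by α, giving Vmax/α and Km/α: Km,app = 0.0333 mM, Vmax,app = 72.4 μM/s.
v = Vmax,app·[S]/(Km,app + [S]) = 72.4 × 0.524/(0.0333 + 0.524) = 68.0 μM/s.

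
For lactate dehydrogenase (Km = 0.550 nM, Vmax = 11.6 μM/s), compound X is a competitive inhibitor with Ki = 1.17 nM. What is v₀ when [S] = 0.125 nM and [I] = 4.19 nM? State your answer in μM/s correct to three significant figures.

With α = 1 + [I]/Ki = 1 + 4.19/1.17 = 4.581, the competitive rate law is v = Vmax[S] / (αKm + [S]).
v = 11.6×0.125 / (4.581×0.550 + 0.125) = 1.450/2.645 = 0.548 μM/s.

0.548 μM/s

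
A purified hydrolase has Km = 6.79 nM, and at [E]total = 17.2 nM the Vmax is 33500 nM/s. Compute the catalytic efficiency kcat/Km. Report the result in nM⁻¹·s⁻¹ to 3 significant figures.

287 nM⁻¹·s⁻¹

kcat = Vmax/[E]total = 33500/17.2 = 1950 s⁻¹.
kcat/Km = 1950/6.79 = 287 nM⁻¹·s⁻¹.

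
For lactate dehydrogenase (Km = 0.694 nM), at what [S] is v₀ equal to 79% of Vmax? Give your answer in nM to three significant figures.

v/Vmax = [S]/(Km+[S]) = 0.79, so [S] = Km·0.79/(1 − 0.79) = 0.694 × 3.762.
[S] = 2.61 nM.

2.61 nM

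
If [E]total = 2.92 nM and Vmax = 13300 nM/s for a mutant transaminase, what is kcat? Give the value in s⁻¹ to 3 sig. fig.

4550 s⁻¹

kcat = Vmax/[E]total = 13300 nM/s / 2.92 nM = 4550 s⁻¹.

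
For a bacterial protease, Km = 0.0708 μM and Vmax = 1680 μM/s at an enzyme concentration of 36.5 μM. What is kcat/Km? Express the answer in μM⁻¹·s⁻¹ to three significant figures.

650 μM⁻¹·s⁻¹

kcat = Vmax/[E]total = 1680/36.5 = 46.0 s⁻¹.
kcat/Km = 46.0/0.0708 = 650 μM⁻¹·s⁻¹.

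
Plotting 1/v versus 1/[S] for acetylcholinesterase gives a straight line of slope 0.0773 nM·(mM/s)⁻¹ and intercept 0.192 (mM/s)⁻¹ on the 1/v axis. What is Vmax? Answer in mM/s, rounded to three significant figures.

5.21 mM/s

The y-intercept of a Lineweaver–Burk plot equals 1/Vmax, so Vmax = 1/0.192 = 5.21 mM/s.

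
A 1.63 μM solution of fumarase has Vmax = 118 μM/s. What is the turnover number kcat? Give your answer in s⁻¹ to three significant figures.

kcat = Vmax/[E]total = 118 μM/s / 1.63 μM = 72.4 s⁻¹.

72.4 s⁻¹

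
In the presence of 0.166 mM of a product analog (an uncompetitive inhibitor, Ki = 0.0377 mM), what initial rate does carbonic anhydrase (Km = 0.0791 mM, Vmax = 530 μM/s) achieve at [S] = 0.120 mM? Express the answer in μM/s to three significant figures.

α = 1 + [I]/Ki = 1 + 0.166/0.0377 = 5.403.
For an uncompetitive inhibitor, both parameters are divided by α, giving Vmax/α and Km/α: Km,app = 0.0146 mM, Vmax,app = 98.1 μM/s.
v = Vmax,app·[S]/(Km,app + [S]) = 98.1 × 0.120/(0.0146 + 0.120) = 87.4 μM/s.

87.4 μM/s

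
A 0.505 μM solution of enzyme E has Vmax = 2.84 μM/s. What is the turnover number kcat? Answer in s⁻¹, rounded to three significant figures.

kcat = Vmax/[E]total = 2.84 μM/s / 0.505 μM = 5.62 s⁻¹.

5.62 s⁻¹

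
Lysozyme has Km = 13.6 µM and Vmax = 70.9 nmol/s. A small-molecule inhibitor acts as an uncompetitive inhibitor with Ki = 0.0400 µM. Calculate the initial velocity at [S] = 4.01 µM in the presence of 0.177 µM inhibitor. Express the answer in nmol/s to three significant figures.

α = 1 + [I]/Ki = 1 + 0.177/0.0400 = 5.425.
For an uncompetitive inhibitor, both parameters are divided by α, giving Vmax/α and Km/α: Km,app = 2.51 µM, Vmax,app = 13.1 nmol/s.
v = Vmax,app·[S]/(Km,app + [S]) = 13.1 × 4.01/(2.51 + 4.01) = 8.04 nmol/s.

8.04 nmol/s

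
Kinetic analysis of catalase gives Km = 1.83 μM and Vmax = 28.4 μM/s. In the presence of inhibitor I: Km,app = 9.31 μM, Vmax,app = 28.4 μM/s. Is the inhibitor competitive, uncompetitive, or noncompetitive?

competitive

Km increases (1.83 → 9.31 μM) while Vmax is unchanged — the hallmark of competitive inhibition.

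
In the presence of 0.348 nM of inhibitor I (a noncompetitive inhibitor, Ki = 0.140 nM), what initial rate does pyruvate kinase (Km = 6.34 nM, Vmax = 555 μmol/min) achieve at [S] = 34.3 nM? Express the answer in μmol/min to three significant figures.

134 μmol/min

With α = 1 + [I]/Ki = 1 + 0.348/0.140 = 3.486, the noncompetitive rate law is v = (Vmax/α)·[S] / (Km + [S]).
v = (555/3.486)×34.3 / (6.34 + 34.3) = 5461/40.64 = 134 μmol/min.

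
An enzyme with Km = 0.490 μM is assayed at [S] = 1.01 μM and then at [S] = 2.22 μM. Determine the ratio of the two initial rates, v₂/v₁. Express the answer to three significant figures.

Since Vmax cancels, v₂/v₁ = [S]₂(Km+[S]₁) / [S]₁(Km+[S]₂).
= 2.22×(0.490+1.01) / (1.01×(0.490+2.22)) = 3.330/2.737 = 1.22.

1.22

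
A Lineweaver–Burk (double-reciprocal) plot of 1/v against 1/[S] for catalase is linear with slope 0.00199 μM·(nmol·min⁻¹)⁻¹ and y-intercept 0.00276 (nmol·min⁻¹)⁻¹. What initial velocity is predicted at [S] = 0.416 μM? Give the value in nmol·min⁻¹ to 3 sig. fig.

133 nmol·min⁻¹

The y-intercept is 1/Vmax, so Vmax = 1/0.00276 = 362 nmol·min⁻¹.
The slope is Km/Vmax, so Km = 0.00199 × 362 = 0.721 μM.
Then v = 362 × 0.416/(0.721 + 0.416) = 133 nmol·min⁻¹.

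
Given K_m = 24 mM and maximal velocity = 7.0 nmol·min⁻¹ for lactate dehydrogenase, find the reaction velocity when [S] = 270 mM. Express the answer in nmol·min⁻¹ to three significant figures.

v = Vmax·[S]/(Km + [S]) = 7.0 × 270 / (24 + 270)
  = 1890 / 294.0 = 6.43 nmol·min⁻¹.

6.43 nmol·min⁻¹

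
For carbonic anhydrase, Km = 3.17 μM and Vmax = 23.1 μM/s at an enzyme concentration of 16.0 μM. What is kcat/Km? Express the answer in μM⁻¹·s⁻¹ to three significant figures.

0.455 μM⁻¹·s⁻¹

kcat = Vmax/[E]total = 23.1/16.0 = 1.44 s⁻¹.
kcat/Km = 1.44/3.17 = 0.455 μM⁻¹·s⁻¹.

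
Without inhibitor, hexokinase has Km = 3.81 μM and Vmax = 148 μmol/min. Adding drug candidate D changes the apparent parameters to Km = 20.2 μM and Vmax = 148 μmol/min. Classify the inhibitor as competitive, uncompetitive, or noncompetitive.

competitive

Km increases (3.81 → 20.2 μM) while Vmax is unchanged — the hallmark of competitive inhibition.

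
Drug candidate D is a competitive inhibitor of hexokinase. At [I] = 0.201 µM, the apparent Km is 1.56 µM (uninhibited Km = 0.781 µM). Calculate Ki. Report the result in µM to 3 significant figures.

0.202 µM

Competitive: Km,app = α·Km with α = 1 + [I]/Ki.
α = Km,app/Km = 1.56/0.781 = 1.997.
Ki = [I]/(α − 1) = 0.201/0.9974 = 0.202 µM.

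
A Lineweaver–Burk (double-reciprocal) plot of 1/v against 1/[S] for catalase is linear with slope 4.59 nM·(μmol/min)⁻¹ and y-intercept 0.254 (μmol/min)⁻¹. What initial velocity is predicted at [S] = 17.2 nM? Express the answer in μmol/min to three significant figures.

The y-intercept is 1/Vmax, so Vmax = 1/0.254 = 3.94 μmol/min.
The slope is Km/Vmax, so Km = 4.59 × 3.94 = 18.1 nM.
Then v = 3.94 × 17.2/(18.1 + 17.2) = 1.92 μmol/min.

1.92 μmol/min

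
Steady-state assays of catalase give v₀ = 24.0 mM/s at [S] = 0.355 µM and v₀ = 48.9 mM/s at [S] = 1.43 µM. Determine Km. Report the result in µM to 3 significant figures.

0.745 µM

In reciprocal form, 1/v = (Km/Vmax)·(1/[S]) + 1/Vmax. The two points give (1/[S], 1/v) = (2.817, 0.04167) and (0.6993, 0.02045).
Slope = (0.04167 − 0.02045)/(2.817 − 0.6993) = 0.01002; intercept = 0.04167 − 0.01002×2.817 = 0.01344.
Vmax = 1/intercept = 74.4 mM/s; Km = slope × Vmax = 0.01002 × 74.4 = 0.745 µM.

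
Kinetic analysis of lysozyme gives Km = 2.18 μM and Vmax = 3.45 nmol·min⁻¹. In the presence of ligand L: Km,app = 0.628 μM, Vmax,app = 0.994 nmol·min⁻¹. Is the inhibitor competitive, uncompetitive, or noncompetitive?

uncompetitive

Both Km and Vmax decrease by the same factor (~3.47-fold) — characteristic of uncompetitive inhibition.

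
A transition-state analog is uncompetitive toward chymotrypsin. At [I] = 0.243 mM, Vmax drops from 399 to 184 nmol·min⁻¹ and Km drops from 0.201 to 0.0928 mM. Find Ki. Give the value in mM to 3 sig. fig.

0.208 mM

Uncompetitive: Vmax,app = Vmax/α (and Km,app = Km/α) with α = 1 + [I]/Ki.
α = Vmax/Vmax,app = 399/184 = 2.168.
Since α = 1 + [I]/Ki, [I]/Ki = 2.168 − 1 = 1.168 and Ki = 0.243/1.168 = 0.208 mM.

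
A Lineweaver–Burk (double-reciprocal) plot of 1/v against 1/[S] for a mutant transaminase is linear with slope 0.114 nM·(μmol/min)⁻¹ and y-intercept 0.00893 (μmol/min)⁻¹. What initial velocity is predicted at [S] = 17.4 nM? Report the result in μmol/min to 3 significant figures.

64.6 μmol/min

The y-intercept is 1/Vmax, so Vmax = 1/0.00893 = 112 μmol/min.
The slope is Km/Vmax, so Km = 0.114 × 112 = 12.8 nM.
Then v = 112 × 17.4/(12.8 + 17.4) = 64.6 μmol/min.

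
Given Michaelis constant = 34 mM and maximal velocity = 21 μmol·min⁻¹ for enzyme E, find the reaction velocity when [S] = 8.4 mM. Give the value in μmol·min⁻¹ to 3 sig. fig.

[S]/(Km+[S]) = 8.4/42.40 = 0.1981, the fractional saturation.
v = 0.1981 × Vmax = 0.1981 × 21 = 4.16 μmol·min⁻¹.

4.16 μmol·min⁻¹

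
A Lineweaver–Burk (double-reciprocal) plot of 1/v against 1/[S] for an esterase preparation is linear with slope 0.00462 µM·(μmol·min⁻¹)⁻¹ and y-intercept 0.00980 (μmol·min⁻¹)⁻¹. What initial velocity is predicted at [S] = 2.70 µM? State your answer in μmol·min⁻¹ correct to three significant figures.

The y-intercept is 1/Vmax, so Vmax = 1/0.00980 = 102 μmol·min⁻¹.
The slope is Km/Vmax, so Km = 0.00462 × 102 = 0.471 µM.
Then v = 102 × 2.70/(0.471 + 2.70) = 86.9 μmol·min⁻¹.

86.9 μmol·min⁻¹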